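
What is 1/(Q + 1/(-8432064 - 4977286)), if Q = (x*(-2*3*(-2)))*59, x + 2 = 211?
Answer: 13409350/1984208338199 ≈ 6.7580e-6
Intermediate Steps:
x = 209 (x = -2 + 211 = 209)
Q = 147972 (Q = (209*(-2*3*(-2)))*59 = (209*(-6*(-2)))*59 = (209*12)*59 = 2508*59 = 147972)
1/(Q + 1/(-8432064 - 4977286)) = 1/(147972 + 1/(-8432064 - 4977286)) = 1/(147972 + 1/(-13409350)) = 1/(147972 - 1/13409350) = 1/(1984208338199/13409350) = 13409350/1984208338199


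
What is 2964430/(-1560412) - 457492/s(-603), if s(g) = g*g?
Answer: -127983531041/40527131922 ≈ -3.1580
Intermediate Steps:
s(g) = g²
2964430/(-1560412) - 457492/s(-603) = 2964430/(-1560412) - 457492/((-603)²) = 2964430*(-1/1560412) - 457492/363609 = -211745/111458 - 457492*1/363609 = -211745/111458 - 457492/363609 = -127983531041/40527131922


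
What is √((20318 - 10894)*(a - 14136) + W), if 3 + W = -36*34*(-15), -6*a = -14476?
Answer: I*√994161027/3 ≈ 10510.0*I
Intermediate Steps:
a = 7238/3 (a = -⅙*(-14476) = 7238/3 ≈ 2412.7)
W = 18357 (W = -3 - 36*34*(-15) = -3 - 1224*(-15) = -3 + 18360 = 18357)
√((20318 - 10894)*(a - 14136) + W) = √((20318 - 10894)*(7238/3 - 14136) + 18357) = √(9424*(-35170/3) + 18357) = √(-331442080/3 + 18357) = √(-331387009/3) = I*√994161027/3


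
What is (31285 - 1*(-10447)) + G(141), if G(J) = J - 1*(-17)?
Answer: 41890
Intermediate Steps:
G(J) = 17 + J (G(J) = J + 17 = 17 + J)
(31285 - 1*(-10447)) + G(141) = (31285 - 1*(-10447)) + (17 + 141) = (31285 + 10447) + 158 = 41732 + 158 = 41890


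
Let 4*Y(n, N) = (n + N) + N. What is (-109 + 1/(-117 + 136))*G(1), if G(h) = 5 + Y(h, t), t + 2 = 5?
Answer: -27945/38 ≈ -735.39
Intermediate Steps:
t = 3 (t = -2 + 5 = 3)
Y(n, N) = N/2 + n/4 (Y(n, N) = ((n + N) + N)/4 = ((N + n) + N)/4 = (n + 2*N)/4 = N/2 + n/4)
G(h) = 13/2 + h/4 (G(h) = 5 + ((½)*3 + h/4) = 5 + (3/2 + h/4) = 13/2 + h/4)
(-109 + 1/(-117 + 136))*G(1) = (-109 + 1/(-117 + 136))*(13/2 + (¼)*1) = (-109 + 1/19)*(13/2 + ¼) = (-109 + 1/19)*(27/4) = -2070/19*27/4 = -27945/38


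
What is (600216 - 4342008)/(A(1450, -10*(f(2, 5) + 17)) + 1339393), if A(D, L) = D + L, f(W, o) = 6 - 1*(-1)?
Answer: -3741792/1340603 ≈ -2.7911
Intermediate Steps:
f(W, o) = 7 (f(W, o) = 6 + 1 = 7)
(600216 - 4342008)/(A(1450, -10*(f(2, 5) + 17)) + 1339393) = (600216 - 4342008)/((1450 - 10*(7 + 17)) + 1339393) = -3741792/((1450 - 10*24) + 1339393) = -3741792/((1450 - 240) + 1339393) = -3741792/(1210 + 1339393) = -3741792/1340603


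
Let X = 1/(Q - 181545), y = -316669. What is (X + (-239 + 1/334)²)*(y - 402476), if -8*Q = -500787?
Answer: -207642923911815533865/5054937028 ≈ -4.1077e+10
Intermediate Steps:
Q = 500787/8 (Q = -⅛*(-500787) = 500787/8 ≈ 62598.)
X = -8/951573 (X = 1/(500787/8 - 181545) = 1/(-951573/8) = -8/951573 ≈ -8.4071e-6)
(X + (-239 + 1/334)²)*(y - 402476) = (-8/951573 + (-239 + 1/334)²)*(-316669 - 402476) = (-8/951573 + (-239 + 1/334)²)*(-719145) = (-8/951573 + (-79825/334)²)*(-719145) = (-8/951573 + 6372030625/111556)*(-719145) = (6063452297030677/106153677588)*(-719145) = -207642923911815533865/5054937028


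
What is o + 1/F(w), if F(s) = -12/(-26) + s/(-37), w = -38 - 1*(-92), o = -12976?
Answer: -6228961/480 ≈ -12977.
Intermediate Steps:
w = 54 (w = -38 + 92 = 54)
F(s) = 6/13 - s/37 (F(s) = -12*(-1/26) + s*(-1/37) = 6/13 - s/37)
o + 1/F(w) = -12976 + 1/(6/13 - 1/37*54) = -12976 + 1/(6/13 - 54/37) = -12976 + 1/(-480/481) = -12976 - 481/480 = -6228961/480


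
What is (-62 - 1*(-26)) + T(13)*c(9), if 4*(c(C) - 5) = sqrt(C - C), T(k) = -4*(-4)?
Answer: 44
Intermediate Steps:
T(k) = 16
c(C) = 5 (c(C) = 5 + sqrt(C - C)/4 = 5 + sqrt(0)/4 = 5 + (1/4)*0 = 5 + 0 = 5)
(-62 - 1*(-26)) + T(13)*c(9) = (-62 - 1*(-26)) + 16*5 = (-62 + 26) + 80 = -36 + 80 = 44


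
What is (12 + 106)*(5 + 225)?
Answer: 27140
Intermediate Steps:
(12 + 106)*(5 + 225) = 118*230 = 27140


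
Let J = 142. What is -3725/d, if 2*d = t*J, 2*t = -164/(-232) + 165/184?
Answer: -39753200/607547 ≈ -65.432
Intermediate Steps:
t = 8557/10672 (t = (-164/(-232) + 165/184)/2 = (-164*(-1/232) + 165*(1/184))/2 = (41/58 + 165/184)/2 = (1/2)*(8557/5336) = 8557/10672 ≈ 0.80182)
d = 607547/10672 (d = ((8557/10672)*142)/2 = (1/2)*(607547/5336) = 607547/10672 ≈ 56.929)
-3725/d = -3725/607547/10672 = -3725*10672/607547 = -39753200/607547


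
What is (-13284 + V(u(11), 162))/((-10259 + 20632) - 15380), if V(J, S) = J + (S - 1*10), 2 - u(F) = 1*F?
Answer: 13141/5007 ≈ 2.6245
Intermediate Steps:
u(F) = 2 - F
V(J, S) = -10 + J + S (V(J, S) = J + (S - 10) = J + (-10 + S) = -10 + J + S)
(-13284 + V(u(11), 162))/((-10259 + 20632) - 15380) = (-13284 + (-10 + (2 - 1*11) + 162))/((-10259 + 20632) - 15380) = (-13284 + (-10 + (2 - 11) + 162))/(10373 - 15380) = (-13284 + (-10 - 9 + 162))/(-5007) = (-13284 + 143)*(-1/5007) = -13141*(-1/5007) = 13141/5007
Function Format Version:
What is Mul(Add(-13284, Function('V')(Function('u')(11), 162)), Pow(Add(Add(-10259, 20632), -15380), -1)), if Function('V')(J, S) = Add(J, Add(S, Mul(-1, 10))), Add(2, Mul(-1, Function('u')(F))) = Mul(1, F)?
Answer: Rational(13141, 5007) ≈ 2.6245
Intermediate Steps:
Function('u')(F) = Add(2, Mul(-1, F)) (Function('u')(F) = Add(2, Mul(-1, Mul(1, F))) = Add(2, Mul(-1, F)))
Function('V')(J, S) = Add(-10, J, S) (Function('V')(J, S) = Add(J, Add(S, -10)) = Add(J, Add(-10, S)) = Add(-10, J, S))
Mul(Add(-13284, Function('V')(Function('u')(11), 162)), Pow(Add(Add(-10259, 20632), -15380), -1)) = Mul(Add(-13284, Add(-10, Add(2, Mul(-1, 11)), 162)), Pow(Add(Add(-10259, 20632), -15380), -1)) = Mul(Add(-13284, Add(-10, Add(2, -11), 162)), Pow(Add(10373, -15380), -1)) = Mul(Add(-13284, Add(-10, -9, 162)), Pow(-5007, -1)) = Mul(Add(-13284, 143), Rational(-1, 5007)) = Mul(-13141, Rational(-1, 5007)) = Rational(13141, 5007)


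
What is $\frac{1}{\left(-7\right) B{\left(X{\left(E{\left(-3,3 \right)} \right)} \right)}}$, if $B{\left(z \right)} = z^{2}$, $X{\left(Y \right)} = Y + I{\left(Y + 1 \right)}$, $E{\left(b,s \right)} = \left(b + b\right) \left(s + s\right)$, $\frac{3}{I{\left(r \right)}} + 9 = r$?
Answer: $- \frac{1936}{17629983} \approx -0.00010981$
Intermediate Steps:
$I{\left(r \right)} = \frac{3}{-9 + r}$
$E{\left(b,s \right)} = 4 b s$ ($E{\left(b,s \right)} = 2 b 2 s = 4 b s$)
$X{\left(Y \right)} = Y + \frac{3}{-8 + Y}$ ($X{\left(Y \right)} = Y + \frac{3}{-9 + \left(Y + 1\right)} = Y + \frac{3}{-9 + \left(1 + Y\right)} = Y + \frac{3}{-8 + Y}$)
$\frac{1}{\left(-7\right) B{\left(X{\left(E{\left(-3,3 \right)} \right)} \right)}} = \frac{1}{\left(-7\right) \left(\frac{3 + 4 \left(-3\right) 3 \left(-8 + 4 \left(-3\right) 3\right)}{-8 + 4 \left(-3\right) 3}\right)^{2}} = \frac{1}{\left(-7\right) \left(\frac{3 - 36 \left(-8 - 36\right)}{-8 - 36}\right)^{2}} = \frac{1}{\left(-7\right) \left(\frac{3 - -1584}{-44}\right)^{2}} = \frac{1}{\left(-7\right) \left(- \frac{3 + 1584}{44}\right)^{2}} = \frac{1}{\left(-7\right) \left(\left(- \frac{1}{44}\right) 1587\right)^{2}} = \frac{1}{\left(-7\right) \left(- \frac{1587}{44}\right)^{2}} = \frac{1}{\left(-7\right) \frac{2518569}{1936}} = \frac{1}{- \frac{17629983}{1936}} = - \frac{1936}{17629983}$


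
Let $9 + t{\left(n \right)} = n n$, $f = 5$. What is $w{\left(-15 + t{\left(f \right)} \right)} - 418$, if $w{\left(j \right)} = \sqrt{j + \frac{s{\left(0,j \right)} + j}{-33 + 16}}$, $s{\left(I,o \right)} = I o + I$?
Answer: $-418 + \frac{4 \sqrt{17}}{17} \approx -417.03$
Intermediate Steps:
$s{\left(I,o \right)} = I + I o$
$t{\left(n \right)} = -9 + n^{2}$ ($t{\left(n \right)} = -9 + n n = -9 + n^{2}$)
$w{\left(j \right)} = \frac{4 \sqrt{17} \sqrt{j}}{17}$ ($w{\left(j \right)} = \sqrt{j + \frac{0 \left(1 + j\right) + j}{-33 + 16}} = \sqrt{j + \frac{0 + j}{-17}} = \sqrt{j + j \left(- \frac{1}{17}\right)} = \sqrt{j - \frac{j}{17}} = \sqrt{\frac{16 j}{17}} = \frac{4 \sqrt{17} \sqrt{j}}{17}$)
$w{\left(-15 + t{\left(f \right)} \right)} - 418 = \frac{4 \sqrt{17} \sqrt{-15 - \left(9 - 5^{2}\right)}}{17} - 418 = \frac{4 \sqrt{17} \sqrt{-15 + \left(-9 + 25\right)}}{17} - 418 = \frac{4 \sqrt{17} \sqrt{-15 + 16}}{17} - 418 = \frac{4 \sqrt{17} \sqrt{1}}{17} - 418 = \frac{4}{17} \sqrt{17} \cdot 1 - 418 = \frac{4 \sqrt{17}}{17} - 418 = -418 + \frac{4 \sqrt{17}}{17}$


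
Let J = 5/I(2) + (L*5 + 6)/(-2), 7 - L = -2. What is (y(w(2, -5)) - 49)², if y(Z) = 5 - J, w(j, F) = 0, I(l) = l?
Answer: 441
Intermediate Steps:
L = 9 (L = 7 - 1*(-2) = 7 + 2 = 9)
J = -23 (J = 5/2 + (9*5 + 6)/(-2) = 5*(½) + (45 + 6)*(-½) = 5/2 + 51*(-½) = 5/2 - 51/2 = -23)
y(Z) = 28 (y(Z) = 5 - 1*(-23) = 5 + 23 = 28)
(y(w(2, -5)) - 49)² = (28 - 49)² = (-21)² = 441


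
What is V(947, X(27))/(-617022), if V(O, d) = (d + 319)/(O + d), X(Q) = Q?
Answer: -173/300489714 ≈ -5.7573e-7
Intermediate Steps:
V(O, d) = (319 + d)/(O + d)
V(947, X(27))/(-617022) = ((319 + 27)/(947 + 27))/(-617022) = (346/974)*(-1/617022) = ((1/974)*346)*(-1/617022) = (173/487)*(-1/617022) = -173/300489714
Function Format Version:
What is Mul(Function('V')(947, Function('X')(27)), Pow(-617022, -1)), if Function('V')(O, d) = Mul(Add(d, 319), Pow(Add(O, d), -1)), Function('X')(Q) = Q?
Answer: Rational(-173, 300489714) ≈ -5.7573e-7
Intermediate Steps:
Function('V')(O, d) = Mul(Pow(Add(O, d), -1), Add(319, d)) (Function('V')(O, d) = Mul(Add(319, d), Pow(Add(O, d), -1)) = Mul(Pow(Add(O, d), -1), Add(319, d)))
Mul(Function('V')(947, Function('X')(27)), Pow(-617022, -1)) = Mul(Mul(Pow(Add(947, 27), -1), Add(319, 27)), Pow(-617022, -1)) = Mul(Mul(Pow(974, -1), 346), Rational(-1, 617022)) = Mul(Mul(Rational(1, 974), 346), Rational(-1, 617022)) = Mul(Rational(173, 487), Rational(-1, 617022)) = Rational(-173, 300489714)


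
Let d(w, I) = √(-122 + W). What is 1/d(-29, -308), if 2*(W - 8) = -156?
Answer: -I*√3/24 ≈ -0.072169*I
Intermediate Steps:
W = -70 (W = 8 + (½)*(-156) = 8 - 78 = -70)
d(w, I) = 8*I*√3 (d(w, I) = √(-122 - 70) = √(-192) = 8*I*√3)
1/d(-29, -308) = 1/(8*I*√3) = -I*√3/24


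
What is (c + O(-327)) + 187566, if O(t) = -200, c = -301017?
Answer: -113651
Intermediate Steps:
(c + O(-327)) + 187566 = (-301017 - 200) + 187566 = -301217 + 187566 = -113651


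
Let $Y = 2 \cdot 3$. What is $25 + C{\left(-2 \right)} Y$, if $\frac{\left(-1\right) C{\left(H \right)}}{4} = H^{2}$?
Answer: $-71$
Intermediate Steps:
$C{\left(H \right)} = - 4 H^{2}$
$Y = 6$
$25 + C{\left(-2 \right)} Y = 25 + - 4 \left(-2\right)^{2} \cdot 6 = 25 + \left(-4\right) 4 \cdot 6 = 25 - 96 = -71$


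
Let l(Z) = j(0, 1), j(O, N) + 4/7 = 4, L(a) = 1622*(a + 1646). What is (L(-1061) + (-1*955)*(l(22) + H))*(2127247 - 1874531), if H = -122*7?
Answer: 3115523282560/7 ≈ 4.4507e+11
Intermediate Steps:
L(a) = 2669812 + 1622*a (L(a) = 1622*(1646 + a) = 2669812 + 1622*a)
H = -854
j(O, N) = 24/7 (j(O, N) = -4/7 + 4 = 24/7)
l(Z) = 24/7
(L(-1061) + (-1*955)*(l(22) + H))*(2127247 - 1874531) = ((2669812 + 1622*(-1061)) + (-1*955)*(24/7 - 854))*(2127247 - 1874531) = ((2669812 - 1720942) - 955*(-5954/7))*252716 = (948870 + 5686070/7)*252716 = (12328160/7)*252716 = 3115523282560/7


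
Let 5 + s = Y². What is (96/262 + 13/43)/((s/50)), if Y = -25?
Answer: 18835/349246 ≈ 0.053930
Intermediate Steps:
s = 620 (s = -5 + (-25)² = -5 + 625 = 620)
(96/262 + 13/43)/((s/50)) = (96/262 + 13/43)/((620/50)) = (96*(1/262) + 13*(1/43))/((620*(1/50))) = (48/131 + 13/43)/(62/5) = (3767/5633)*(5/62) = 18835/349246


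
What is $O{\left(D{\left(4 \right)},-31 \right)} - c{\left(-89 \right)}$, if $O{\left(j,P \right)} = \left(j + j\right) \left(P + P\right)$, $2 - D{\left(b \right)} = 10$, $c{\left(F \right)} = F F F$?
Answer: $705961$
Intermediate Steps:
$c{\left(F \right)} = F^{3}$ ($c{\left(F \right)} = F^{2} F = F^{3}$)
$D{\left(b \right)} = -8$ ($D{\left(b \right)} = 2 - 10 = -8$)
$O{\left(j,P \right)} = 4 P j$ ($O{\left(j,P \right)} = 2 j 2 P = 4 P j$)
$O{\left(D{\left(4 \right)},-31 \right)} - c{\left(-89 \right)} = 4 \left(-31\right) \left(-8\right) - \left(-89\right)^{3} = 992 - -704969 = 992 + 704969 = 705961$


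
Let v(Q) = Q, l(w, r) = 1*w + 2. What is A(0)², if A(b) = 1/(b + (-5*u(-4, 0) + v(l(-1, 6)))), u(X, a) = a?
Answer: 1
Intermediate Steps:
l(w, r) = 2 + w (l(w, r) = w + 2 = 2 + w)
A(b) = 1/(1 + b) (A(b) = 1/(b + (-5*0 + (2 - 1))) = 1/(b + (0 + 1)) = 1/(b + 1) = 1/(1 + b))
A(0)² = (1/(1 + 0))² = (1/1)² = 1² = 1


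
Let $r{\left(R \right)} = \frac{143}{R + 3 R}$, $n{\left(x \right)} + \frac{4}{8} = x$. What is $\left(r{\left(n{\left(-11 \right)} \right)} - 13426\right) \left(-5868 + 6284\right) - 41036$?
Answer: $- \frac{129433540}{23} \approx -5.6275 \cdot 10^{6}$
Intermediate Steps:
$n{\left(x \right)} = - \frac{1}{2} + x$
$r{\left(R \right)} = \frac{143}{4 R}$
$\left(r{\left(n{\left(-11 \right)} \right)} - 13426\right) \left(-5868 + 6284\right) - 41036 = \left(\frac{143}{4 \left(- \frac{1}{2} - 11\right)} - 13426\right) \left(-5868 + 6284\right) - 41036 = \left(\frac{143}{4 \left(- \frac{23}{2}\right)} - 13426\right) 416 - 41036 = \left(\frac{143}{4} \left(- \frac{2}{23}\right) - 13426\right) 416 - 41036 = \left(- \frac{143}{46} - 13426\right) 416 - 41036 = \left(- \frac{617739}{46}\right) 416 - 41036 = - \frac{128489712}{23} - 41036 = - \frac{129433540}{23}$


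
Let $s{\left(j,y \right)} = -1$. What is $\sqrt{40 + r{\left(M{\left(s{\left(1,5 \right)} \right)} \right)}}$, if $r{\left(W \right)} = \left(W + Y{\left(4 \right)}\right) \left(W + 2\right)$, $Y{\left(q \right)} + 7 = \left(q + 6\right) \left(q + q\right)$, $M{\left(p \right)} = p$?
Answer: $4 \sqrt{7} \approx 10.583$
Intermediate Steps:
$Y{\left(q \right)} = -7 + 2 q \left(6 + q\right)$ ($Y{\left(q \right)} = -7 + \left(q + 6\right) \left(q + q\right) = -7 + \left(6 + q\right) 2 q = -7 + 2 q \left(6 + q\right)$)
$r{\left(W \right)} = \left(2 + W\right) \left(73 + W\right)$ ($r{\left(W \right)} = \left(W + \left(-7 + 2 \cdot 4^{2} + 12 \cdot 4\right)\right) \left(W + 2\right) = \left(W + \left(-7 + 2 \cdot 16 + 48\right)\right) \left(2 + W\right) = \left(W + \left(-7 + 32 + 48\right)\right) \left(2 + W\right) = \left(W + 73\right) \left(2 + W\right) = \left(73 + W\right) \left(2 + W\right) = \left(2 + W\right) \left(73 + W\right)$)
$\sqrt{40 + r{\left(M{\left(s{\left(1,5 \right)} \right)} \right)}} = \sqrt{40 + \left(146 + \left(-1\right)^{2} + 75 \left(-1\right)\right)} = \sqrt{40 + \left(146 + 1 - 75\right)} = \sqrt{40 + 72} = \sqrt{112} = 4 \sqrt{7}$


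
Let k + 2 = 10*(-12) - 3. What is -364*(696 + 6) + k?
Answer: -255653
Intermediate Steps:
k = -125 (k = -2 + (10*(-12) - 3) = -2 + (-120 - 3) = -2 - 123 = -125)
-364*(696 + 6) + k = -364*(696 + 6) - 125 = -364*702 - 125 = -255528 - 125 = -255653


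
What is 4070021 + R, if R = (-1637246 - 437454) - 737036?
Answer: 1258285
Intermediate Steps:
R = -2811736 (R = -2074700 - 737036 = -2811736)
4070021 + R = 4070021 - 2811736 = 1258285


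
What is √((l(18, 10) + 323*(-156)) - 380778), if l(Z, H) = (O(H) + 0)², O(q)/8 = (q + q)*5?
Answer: √208834 ≈ 456.98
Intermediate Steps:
O(q) = 80*q (O(q) = 8*((q + q)*5) = 8*((2*q)*5) = 8*(10*q) = 80*q)
l(Z, H) = 6400*H² (l(Z, H) = (80*H + 0)² = (80*H)² = 6400*H²)
√((l(18, 10) + 323*(-156)) - 380778) = √((6400*10² + 323*(-156)) - 380778) = √((6400*100 - 50388) - 380778) = √((640000 - 50388) - 380778) = √(589612 - 380778) = √208834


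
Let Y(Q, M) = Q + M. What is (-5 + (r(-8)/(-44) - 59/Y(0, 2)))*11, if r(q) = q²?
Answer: -791/2 ≈ -395.50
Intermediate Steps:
Y(Q, M) = M + Q
(-5 + (r(-8)/(-44) - 59/Y(0, 2)))*11 = (-5 + ((-8)²/(-44) - 59/(2 + 0)))*11 = (-5 + (64*(-1/44) - 59/2))*11 = (-5 + (-16/11 - 59*½))*11 = (-5 + (-16/11 - 59/2))*11 = (-5 - 681/22)*11 = -791/22*11 = -791/2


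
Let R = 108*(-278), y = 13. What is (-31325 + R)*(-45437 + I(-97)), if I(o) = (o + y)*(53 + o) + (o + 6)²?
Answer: 2052737540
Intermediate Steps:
R = -30024
I(o) = (6 + o)² + (13 + o)*(53 + o) (I(o) = (o + 13)*(53 + o) + (o + 6)² = (13 + o)*(53 + o) + (6 + o)² = (6 + o)² + (13 + o)*(53 + o))
(-31325 + R)*(-45437 + I(-97)) = (-31325 - 30024)*(-45437 + (725 + 2*(-97)² + 78*(-97))) = -61349*(-45437 + (725 + 2*9409 - 7566)) = -61349*(-45437 + (725 + 18818 - 7566)) = -61349*(-45437 + 11977) = -61349*(-33460) = 2052737540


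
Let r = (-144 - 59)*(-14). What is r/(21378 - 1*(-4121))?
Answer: 2842/25499 ≈ 0.11146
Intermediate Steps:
r = 2842 (r = -203*(-14) = 2842)
r/(21378 - 1*(-4121)) = 2842/(21378 - 1*(-4121)) = 2842/(21378 + 4121) = 2842/25499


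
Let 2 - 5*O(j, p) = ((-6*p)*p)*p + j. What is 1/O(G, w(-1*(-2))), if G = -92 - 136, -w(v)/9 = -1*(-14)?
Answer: -5/12002026 ≈ -4.1660e-7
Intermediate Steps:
w(v) = -126 (w(v) = -(-9)*(-14) = -9*14 = -126)
G = -228
O(j, p) = ⅖ - j/5 + 6*p³/5 (O(j, p) = ⅖ - (((-6*p)*p)*p + j)/5 = ⅖ - ((-6*p²)*p + j)/5 = ⅖ - (-6*p³ + j)/5 = ⅖ - (j - 6*p³)/5 = ⅖ + (-j/5 + 6*p³/5) = ⅖ - j/5 + 6*p³/5)
1/O(G, w(-1*(-2))) = 1/(⅖ - ⅕*(-228) + (6/5)*(-126)³) = 1/(⅖ + 228/5 + (6/5)*(-2000376)) = 1/(⅖ + 228/5 - 12002256/5) = 1/(-12002026/5) = -5/12002026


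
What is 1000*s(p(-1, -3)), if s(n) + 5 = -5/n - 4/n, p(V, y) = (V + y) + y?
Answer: -26000/7 ≈ -3714.3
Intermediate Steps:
p(V, y) = V + 2*y
s(n) = -5 - 9/n (s(n) = -5 + (-5/n - 4/n) = -5 - 9/n)
1000*s(p(-1, -3)) = 1000*(-5 - 9/(-1 + 2*(-3))) = 1000*(-5 - 9/(-1 - 6)) = 1000*(-5 - 9/(-7)) = 1000*(-5 - 9*(-1/7)) = 1000*(-5 + 9/7) = 1000*(-26/7) = -26000/7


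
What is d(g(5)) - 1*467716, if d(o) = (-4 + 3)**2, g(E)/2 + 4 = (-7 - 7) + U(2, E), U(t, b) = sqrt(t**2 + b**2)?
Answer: -467715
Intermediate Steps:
U(t, b) = sqrt(b**2 + t**2)
g(E) = -36 + 2*sqrt(4 + E**2) (g(E) = -8 + 2*((-7 - 7) + sqrt(E**2 + 2**2)) = -8 + 2*(-14 + sqrt(E**2 + 4)) = -8 + 2*(-14 + sqrt(4 + E**2)) = -8 + (-28 + 2*sqrt(4 + E**2)) = -36 + 2*sqrt(4 + E**2))
d(o) = 1 (d(o) = (-1)**2 = 1)
d(g(5)) - 1*467716 = 1 - 1*467716 = 1 - 467716 = -467715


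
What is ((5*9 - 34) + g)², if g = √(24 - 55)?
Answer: (11 + I*√31)² ≈ 90.0 + 122.49*I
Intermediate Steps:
g = I*√31 (g = √(-31) = I*√31 ≈ 5.5678*I)
((5*9 - 34) + g)² = ((5*9 - 34) + I*√31)² = ((45 - 34) + I*√31)² = (11 + I*√31)²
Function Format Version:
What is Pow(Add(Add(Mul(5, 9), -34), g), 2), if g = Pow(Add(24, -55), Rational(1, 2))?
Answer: Pow(Add(11, Mul(I, Pow(31, Rational(1, 2)))), 2) ≈ Add(90.000, Mul(122.49, I))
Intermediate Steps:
g = Mul(I, Pow(31, Rational(1, 2))) (g = Pow(-31, Rational(1, 2)) = Mul(I, Pow(31, Rational(1, 2))) ≈ Mul(5.5678, I))
Pow(Add(Add(Mul(5, 9), -34), g), 2) = Pow(Add(Add(Mul(5, 9), -34), Mul(I, Pow(31, Rational(1, 2)))), 2) = Pow(Add(Add(45, -34), Mul(I, Pow(31, Rational(1, 2)))), 2) = Pow(Add(11, Mul(I, Pow(31, Rational(1, 2)))), 2)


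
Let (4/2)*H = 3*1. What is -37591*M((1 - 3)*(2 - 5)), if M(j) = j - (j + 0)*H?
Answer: 112773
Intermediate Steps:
H = 3/2 (H = (3*1)/2 = (1/2)*3 = 3/2 ≈ 1.5000)
M(j) = -j/2 (M(j) = j - (j + 0)*3/2 = j - j*3/2 = j - 3*j/2 = -j/2)
-37591*M((1 - 3)*(2 - 5)) = -(-37591)*(1 - 3)*(2 - 5)/2 = -(-37591)*(-2*(-3))/2 = -(-37591)*6/2 = -37591*(-3) = 112773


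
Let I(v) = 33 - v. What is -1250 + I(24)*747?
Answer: 5473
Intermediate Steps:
-1250 + I(24)*747 = -1250 + (33 - 1*24)*747 = -1250 + (33 - 24)*747 = -1250 + 9*747 = -1250 + 6723 = 5473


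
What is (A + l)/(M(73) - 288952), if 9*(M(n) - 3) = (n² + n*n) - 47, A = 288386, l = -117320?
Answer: -12219/20555 ≈ -0.59445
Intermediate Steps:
M(n) = -20/9 + 2*n²/9 (M(n) = 3 + ((n² + n*n) - 47)/9 = 3 + ((n² + n²) - 47)/9 = 3 + (2*n² - 47)/9 = 3 + (-47 + 2*n²)/9 = 3 + (-47/9 + 2*n²/9) = -20/9 + 2*n²/9)
(A + l)/(M(73) - 288952) = (288386 - 117320)/((-20/9 + (2/9)*73²) - 288952) = 171066/((-20/9 + (2/9)*5329) - 288952) = 171066/((-20/9 + 10658/9) - 288952) = 171066/(1182 - 288952) = 171066/(-287770) = 171066*(-1/287770) = -12219/20555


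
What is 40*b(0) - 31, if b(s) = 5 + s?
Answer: 169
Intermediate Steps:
40*b(0) - 31 = 40*(5 + 0) - 31 = 40*5 - 31 = 200 - 31 = 169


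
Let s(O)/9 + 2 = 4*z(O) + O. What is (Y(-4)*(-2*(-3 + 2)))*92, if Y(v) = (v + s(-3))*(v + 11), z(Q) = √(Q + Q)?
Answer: -63112 + 46368*I*√6 ≈ -63112.0 + 1.1358e+5*I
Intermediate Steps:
z(Q) = √2*√Q (z(Q) = √(2*Q) = √2*√Q)
s(O) = -18 + 9*O + 36*√2*√O (s(O) = -18 + 9*(4*(√2*√O) + O) = -18 + 9*(4*√2*√O + O) = -18 + 9*(O + 4*√2*√O) = -18 + (9*O + 36*√2*√O) = -18 + 9*O + 36*√2*√O)
Y(v) = (11 + v)*(-45 + v + 36*I*√6) (Y(v) = (v + (-18 + 9*(-3) + 36*√2*√(-3)))*(v + 11) = (v + (-18 - 27 + 36*√2*(I*√3)))*(11 + v) = (v + (-18 - 27 + 36*I*√6))*(11 + v) = (v + (-45 + 36*I*√6))*(11 + v) = (-45 + v + 36*I*√6)*(11 + v) = (11 + v)*(-45 + v + 36*I*√6))
(Y(-4)*(-2*(-3 + 2)))*92 = ((-495 + (-4)² - 34*(-4) + 396*I*√6 + 36*I*(-4)*√6)*(-2*(-3 + 2)))*92 = ((-495 + 16 + 136 + 396*I*√6 - 144*I*√6)*(-2*(-1)))*92 = ((-343 + 252*I*√6)*2)*92 = (-686 + 504*I*√6)*92 = -63112 + 46368*I*√6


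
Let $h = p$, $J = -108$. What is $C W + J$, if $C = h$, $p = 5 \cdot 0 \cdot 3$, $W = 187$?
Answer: $-108$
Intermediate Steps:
$p = 0$ ($p = 0 \cdot 3 = 0$)
$h = 0$
$C = 0$
$C W + J = 0 \cdot 187 - 108 = 0 - 108 = -108$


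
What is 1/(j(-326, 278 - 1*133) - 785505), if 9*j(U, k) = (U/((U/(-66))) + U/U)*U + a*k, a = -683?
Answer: -9/7147390 ≈ -1.2592e-6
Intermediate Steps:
j(U, k) = -683*k/9 - 65*U/9 (j(U, k) = ((U/((U/(-66))) + U/U)*U - 683*k)/9 = ((U/((U*(-1/66))) + 1)*U - 683*k)/9 = ((U/((-U/66)) + 1)*U - 683*k)/9 = ((U*(-66/U) + 1)*U - 683*k)/9 = ((-66 + 1)*U - 683*k)/9 = (-65*U - 683*k)/9 = (-683*k - 65*U)/9 = -683*k/9 - 65*U/9)
1/(j(-326, 278 - 1*133) - 785505) = 1/((-683*(278 - 1*133)/9 - 65/9*(-326)) - 785505) = 1/((-683*(278 - 133)/9 + 21190/9) - 785505) = 1/((-683/9*145 + 21190/9) - 785505) = 1/((-99035/9 + 21190/9) - 785505) = 1/(-77845/9 - 785505) = 1/(-7147390/9) = -9/7147390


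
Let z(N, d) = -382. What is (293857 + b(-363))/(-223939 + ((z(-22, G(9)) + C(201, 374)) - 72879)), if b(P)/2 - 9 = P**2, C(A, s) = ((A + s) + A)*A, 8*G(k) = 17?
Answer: -557413/141224 ≈ -3.9470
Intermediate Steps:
G(k) = 17/8 (G(k) = (1/8)*17 = 17/8)
C(A, s) = A*(s + 2*A) (C(A, s) = (s + 2*A)*A = A*(s + 2*A))
b(P) = 18 + 2*P**2
(293857 + b(-363))/(-223939 + ((z(-22, G(9)) + C(201, 374)) - 72879)) = (293857 + (18 + 2*(-363)**2))/(-223939 + ((-382 + 201*(374 + 2*201)) - 72879)) = (293857 + (18 + 2*131769))/(-223939 + ((-382 + 201*(374 + 402)) - 72879)) = (293857 + (18 + 263538))/(-223939 + ((-382 + 201*776) - 72879)) = (293857 + 263556)/(-223939 + ((-382 + 155976) - 72879)) = 557413/(-223939 + (155594 - 72879)) = 557413/(-223939 + 82715) = 557413/(-141224) = 557413*(-1/141224) = -557413/141224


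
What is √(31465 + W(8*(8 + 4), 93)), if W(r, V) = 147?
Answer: 2*√7903 ≈ 177.80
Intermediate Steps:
√(31465 + W(8*(8 + 4), 93)) = √(31465 + 147) = √31612 = 2*√7903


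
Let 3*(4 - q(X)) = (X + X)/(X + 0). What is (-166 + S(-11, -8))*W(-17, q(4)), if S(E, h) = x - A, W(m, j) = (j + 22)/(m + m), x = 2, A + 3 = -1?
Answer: 6080/51 ≈ 119.22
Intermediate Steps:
A = -4 (A = -3 - 1 = -4)
q(X) = 10/3 (q(X) = 4 - (X + X)/(3*(X + 0)) = 4 - 2*X/(3*X) = 4 - 1/3*2 = 4 - 2/3 = 10/3)
W(m, j) = (22 + j)/(2*m) (W(m, j) = (22 + j)/((2*m)) = (22 + j)*(1/(2*m)) = (22 + j)/(2*m))
S(E, h) = 6 (S(E, h) = 2 - 1*(-4) = 2 + 4 = 6)
(-166 + S(-11, -8))*W(-17, q(4)) = (-166 + 6)*((1/2)*(22 + 10/3)/(-17)) = -80*(-1)*76/(17*3) = -160*(-38/51) = 6080/51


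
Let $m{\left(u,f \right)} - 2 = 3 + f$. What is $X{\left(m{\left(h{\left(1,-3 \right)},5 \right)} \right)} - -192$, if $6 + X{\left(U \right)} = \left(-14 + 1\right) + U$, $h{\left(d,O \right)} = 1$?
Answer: $183$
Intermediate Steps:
$m{\left(u,f \right)} = 5 + f$ ($m{\left(u,f \right)} = 2 + \left(3 + f\right) = 5 + f$)
$X{\left(U \right)} = -19 + U$ ($X{\left(U \right)} = -6 + \left(\left(-14 + 1\right) + U\right) = -6 + \left(-13 + U\right) = -19 + U$)
$X{\left(m{\left(h{\left(1,-3 \right)},5 \right)} \right)} - -192 = \left(-19 + \left(5 + 5\right)\right) - -192 = \left(-19 + 10\right) + 192 = -9 + 192 = 183$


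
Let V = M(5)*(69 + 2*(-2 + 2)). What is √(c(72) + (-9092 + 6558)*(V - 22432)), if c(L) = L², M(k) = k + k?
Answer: 2*√13774853 ≈ 7422.9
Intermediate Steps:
M(k) = 2*k
V = 690 (V = (2*5)*(69 + 2*(-2 + 2)) = 10*(69 + 2*0) = 10*(69 + 0) = 10*69 = 690)
√(c(72) + (-9092 + 6558)*(V - 22432)) = √(72² + (-9092 + 6558)*(690 - 22432)) = √(5184 - 2534*(-21742)) = √(5184 + 55094228) = √55099412 = 2*√13774853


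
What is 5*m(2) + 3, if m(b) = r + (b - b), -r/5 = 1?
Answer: -22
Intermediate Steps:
r = -5 (r = -5*1 = -5)
m(b) = -5 (m(b) = -5 + (b - b) = -5 + 0 = -5)
5*m(2) + 3 = 5*(-5) + 3 = -25 + 3 = -22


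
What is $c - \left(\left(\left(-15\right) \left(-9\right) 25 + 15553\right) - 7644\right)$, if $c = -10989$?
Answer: $-22273$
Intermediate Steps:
$c - \left(\left(\left(-15\right) \left(-9\right) 25 + 15553\right) - 7644\right) = -10989 - \left(\left(\left(-15\right) \left(-9\right) 25 + 15553\right) - 7644\right) = -10989 - \left(\left(135 \cdot 25 + 15553\right) - 7644\right) = -10989 - \left(\left(3375 + 15553\right) - 7644\right) = -10989 - \left(18928 - 7644\right) = -10989 - 11284 = -22273$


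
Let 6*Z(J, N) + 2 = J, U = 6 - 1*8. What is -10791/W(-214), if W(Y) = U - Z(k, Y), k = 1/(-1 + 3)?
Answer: 43164/7 ≈ 6166.3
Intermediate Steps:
U = -2 (U = 6 - 8 = -2)
k = ½ (k = 1/2 = ½ ≈ 0.50000)
Z(J, N) = -⅓ + J/6
W(Y) = -7/4 (W(Y) = -2 - (-⅓ + (⅙)*(½)) = -2 - (-⅓ + 1/12) = -2 - 1*(-¼) = -2 + ¼ = -7/4)
-10791/W(-214) = -10791/(-7/4) = -10791*(-4/7) = 43164/7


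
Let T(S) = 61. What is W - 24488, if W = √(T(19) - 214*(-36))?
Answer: -24488 + √7765 ≈ -24400.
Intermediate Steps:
W = √7765 (W = √(61 - 214*(-36)) = √(61 + 7704) = √7765 ≈ 88.119)
W - 24488 = √7765 - 24488 = -24488 + √7765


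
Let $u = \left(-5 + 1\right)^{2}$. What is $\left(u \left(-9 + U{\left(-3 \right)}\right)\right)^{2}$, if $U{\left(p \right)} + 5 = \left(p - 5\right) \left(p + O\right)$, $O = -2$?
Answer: $173056$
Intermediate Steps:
$U{\left(p \right)} = -5 + \left(-5 + p\right) \left(-2 + p\right)$ ($U{\left(p \right)} = -5 + \left(p - 5\right) \left(p - 2\right) = -5 + \left(-5 + p\right) \left(-2 + p\right)$)
$u = 16$ ($u = \left(-4\right)^{2} = 16$)
$\left(u \left(-9 + U{\left(-3 \right)}\right)\right)^{2} = \left(16 \left(-9 + \left(5 + \left(-3\right)^{2} - -21\right)\right)\right)^{2} = \left(16 \left(-9 + \left(5 + 9 + 21\right)\right)\right)^{2} = \left(16 \left(-9 + 35\right)\right)^{2} = \left(16 \cdot 26\right)^{2} = 416^{2} = 173056$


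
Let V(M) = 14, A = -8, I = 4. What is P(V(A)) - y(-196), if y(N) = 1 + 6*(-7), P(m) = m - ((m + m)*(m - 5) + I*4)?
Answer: -213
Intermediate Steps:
P(m) = -16 + m - 2*m*(-5 + m) (P(m) = m - ((m + m)*(m - 5) + 4*4) = m - ((2*m)*(-5 + m) + 16) = m - (2*m*(-5 + m) + 16) = m - (16 + 2*m*(-5 + m)) = m + (-16 - 2*m*(-5 + m)) = -16 + m - 2*m*(-5 + m))
y(N) = -41 (y(N) = 1 - 42 = -41)
P(V(A)) - y(-196) = (-16 - 2*14² + 11*14) - 1*(-41) = (-16 - 2*196 + 154) + 41 = (-16 - 392 + 154) + 41 = -254 + 41 = -213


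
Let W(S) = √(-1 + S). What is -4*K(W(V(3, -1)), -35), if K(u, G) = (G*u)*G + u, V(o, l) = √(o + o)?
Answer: -4904*√(-1 + √6) ≈ -5904.2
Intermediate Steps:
V(o, l) = √2*√o (V(o, l) = √(2*o) = √2*√o)
K(u, G) = u + u*G² (K(u, G) = u*G² + u = u + u*G²)
-4*K(W(V(3, -1)), -35) = -4*√(-1 + √2*√3)*(1 + (-35)²) = -4*√(-1 + √6)*(1 + 1225) = -4*√(-1 + √6)*1226 = -4904*√(-1 + √6)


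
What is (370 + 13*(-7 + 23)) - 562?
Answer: 16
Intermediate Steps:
(370 + 13*(-7 + 23)) - 562 = (370 + 13*16) - 562 = (370 + 208) - 562 = 578 - 562 = 16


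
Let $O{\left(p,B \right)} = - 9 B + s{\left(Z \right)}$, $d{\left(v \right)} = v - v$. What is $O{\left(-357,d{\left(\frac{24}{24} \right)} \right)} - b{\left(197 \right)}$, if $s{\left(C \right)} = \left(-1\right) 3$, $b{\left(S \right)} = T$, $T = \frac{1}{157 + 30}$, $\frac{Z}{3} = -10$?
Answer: $- \frac{562}{187} \approx -3.0053$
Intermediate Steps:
$Z = -30$ ($Z = 3 \left(-10\right) = -30$)
$T = \frac{1}{187} \approx 0.0053476$
$d{\left(v \right)} = 0$
$b{\left(S \right)} = \frac{1}{187}$
$s{\left(C \right)} = -3$
$O{\left(p,B \right)} = -3 - 9 B$ ($O{\left(p,B \right)} = - 9 B - 3 = -3 - 9 B$)
$O{\left(-357,d{\left(\frac{24}{24} \right)} \right)} - b{\left(197 \right)} = \left(-3 - 0\right) - \frac{1}{187} = \left(-3 + 0\right) - \frac{1}{187} = -3 - \frac{1}{187} = - \frac{562}{187}$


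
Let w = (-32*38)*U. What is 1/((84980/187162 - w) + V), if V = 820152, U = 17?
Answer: 93581/78685193234 ≈ 1.1893e-6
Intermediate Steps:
w = -20672 (w = -32*38*17 = -1216*17 = -20672)
1/((84980/187162 - w) + V) = 1/((84980/187162 - 1*(-20672)) + 820152) = 1/((84980*(1/187162) + 20672) + 820152) = 1/((42490/93581 + 20672) + 820152) = 1/(1934548922/93581 + 820152) = 1/(78685193234/93581) = 93581/78685193234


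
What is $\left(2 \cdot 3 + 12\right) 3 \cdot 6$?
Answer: $324$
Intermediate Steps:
$\left(2 \cdot 3 + 12\right) 3 \cdot 6 = \left(6 + 12\right) 18 = 18 \cdot 18 = 324$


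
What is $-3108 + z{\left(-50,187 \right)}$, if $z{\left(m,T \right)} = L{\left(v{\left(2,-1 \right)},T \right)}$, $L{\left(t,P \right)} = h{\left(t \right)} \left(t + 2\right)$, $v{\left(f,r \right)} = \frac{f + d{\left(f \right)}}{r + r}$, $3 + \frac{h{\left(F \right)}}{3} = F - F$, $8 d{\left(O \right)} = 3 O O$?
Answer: $- \frac{12441}{4} \approx -3110.3$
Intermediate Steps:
$d{\left(O \right)} = \frac{3 O^{2}}{8}$ ($d{\left(O \right)} = \frac{3 O O}{8} = \frac{3 O^{2}}{8}$)
$h{\left(F \right)} = -9$ ($h{\left(F \right)} = -9 + 3 \left(F - F\right) = -9 + 3 \cdot 0 = -9 + 0 = -9$)
$v{\left(f,r \right)} = \frac{f + \frac{3 f^{2}}{8}}{2 r}$ ($v{\left(f,r \right)} = \frac{f + \frac{3 f^{2}}{8}}{r + r} = \frac{f + \frac{3 f^{2}}{8}}{2 r}$)
$L{\left(t,P \right)} = -18 - 9 t$ ($L{\left(t,P \right)} = - 9 \left(t + 2\right) = - 9 \left(2 + t\right) = -18 - 9 t$)
$z{\left(m,T \right)} = - \frac{9}{4}$ ($z{\left(m,T \right)} = -18 - 9 \cdot \frac{1}{16} \cdot 2 \frac{1}{-1} \left(8 + 3 \cdot 2\right) = -18 - 9 \cdot \frac{1}{16} \cdot 2 \left(-1\right) \left(8 + 6\right) = -18 - 9 \cdot \frac{1}{16} \cdot 2 \left(-1\right) 14 = -18 - - \frac{63}{4} = -18 + \frac{63}{4} = - \frac{9}{4}$)
$-3108 + z{\left(-50,187 \right)} = -3108 - \frac{9}{4} = - \frac{12441}{4}$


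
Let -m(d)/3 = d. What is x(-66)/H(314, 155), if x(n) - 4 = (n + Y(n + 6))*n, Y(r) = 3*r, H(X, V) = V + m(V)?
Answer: -1624/31 ≈ -52.387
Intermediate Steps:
m(d) = -3*d
H(X, V) = -2*V (H(X, V) = V - 3*V = -2*V)
x(n) = 4 + n*(18 + 4*n) (x(n) = 4 + (n + 3*(n + 6))*n = 4 + (n + 3*(6 + n))*n = 4 + (n + (18 + 3*n))*n = 4 + (18 + 4*n)*n = 4 + n*(18 + 4*n))
x(-66)/H(314, 155) = (4 + 4*(-66)² + 18*(-66))/((-2*155)) = (4 + 4*4356 - 1188)/(-310) = (4 + 17424 - 1188)*(-1/310) = 16240*(-1/310) = -1624/31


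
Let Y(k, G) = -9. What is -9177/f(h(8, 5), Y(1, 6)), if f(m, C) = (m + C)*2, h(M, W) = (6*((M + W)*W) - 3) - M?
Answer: -9177/740 ≈ -12.401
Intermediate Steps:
h(M, W) = -3 - M + 6*W*(M + W) (h(M, W) = (6*(W*(M + W)) - 3) - M = (6*W*(M + W) - 3) - M = (-3 + 6*W*(M + W)) - M = -3 - M + 6*W*(M + W))
f(m, C) = 2*C + 2*m (f(m, C) = (C + m)*2 = 2*C + 2*m)
-9177/f(h(8, 5), Y(1, 6)) = -9177/(2*(-9) + 2*(-3 - 1*8 + 6*5² + 6*8*5)) = -9177/(-18 + 2*(-3 - 8 + 6*25 + 240)) = -9177/(-18 + 2*(-3 - 8 + 150 + 240)) = -9177/(-18 + 2*379) = -9177/(-18 + 758) = -9177/740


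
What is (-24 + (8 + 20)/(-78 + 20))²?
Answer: 504100/841 ≈ 599.41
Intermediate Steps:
(-24 + (8 + 20)/(-78 + 20))² = (-24 + 28/(-58))² = (-24 + 28*(-1/58))² = (-24 - 14/29)² = (-710/29)² = 504100/841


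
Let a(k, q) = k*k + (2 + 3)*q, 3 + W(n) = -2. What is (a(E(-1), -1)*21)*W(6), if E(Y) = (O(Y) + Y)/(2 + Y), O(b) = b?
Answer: 105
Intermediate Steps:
W(n) = -5 (W(n) = -3 - 2 = -5)
E(Y) = 2*Y/(2 + Y) (E(Y) = (Y + Y)/(2 + Y) = (2*Y)/(2 + Y) = 2*Y/(2 + Y))
a(k, q) = k² + 5*q
(a(E(-1), -1)*21)*W(6) = (((2*(-1)/(2 - 1))² + 5*(-1))*21)*(-5) = (((2*(-1)/1)² - 5)*21)*(-5) = (((2*(-1)*1)² - 5)*21)*(-5) = (((-2)² - 5)*21)*(-5) = ((4 - 5)*21)*(-5) = -1*21*(-5) = -21*(-5) = 105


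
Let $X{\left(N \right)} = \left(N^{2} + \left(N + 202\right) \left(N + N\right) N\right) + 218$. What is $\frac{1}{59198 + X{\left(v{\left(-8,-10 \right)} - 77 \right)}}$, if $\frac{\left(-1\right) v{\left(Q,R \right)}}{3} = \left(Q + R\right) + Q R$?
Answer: $- \frac{1}{8310033} \approx -1.2034 \cdot 10^{-7}$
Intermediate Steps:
$v{\left(Q,R \right)} = - 3 Q - 3 R - 3 Q R$ ($v{\left(Q,R \right)} = - 3 \left(\left(Q + R\right) + Q R\right) = - 3 \left(Q + R + Q R\right) = - 3 Q - 3 R - 3 Q R$)
$X{\left(N \right)} = 218 + N^{2} + 2 N^{2} \left(202 + N\right)$ ($X{\left(N \right)} = \left(N^{2} + \left(202 + N\right) 2 N N\right) + 218 = \left(N^{2} + 2 N \left(202 + N\right) N\right) + 218 = \left(N^{2} + 2 N^{2} \left(202 + N\right)\right) + 218 = 218 + N^{2} + 2 N^{2} \left(202 + N\right)$)
$\frac{1}{59198 + X{\left(v{\left(-8,-10 \right)} - 77 \right)}} = \frac{1}{59198 + \left(218 + 2 \left(\left(\left(-3\right) \left(-8\right) - -30 - \left(-24\right) \left(-10\right)\right) - 77\right)^{3} + 405 \left(\left(\left(-3\right) \left(-8\right) - -30 - \left(-24\right) \left(-10\right)\right) - 77\right)^{2}\right)} = \frac{1}{59198 + \left(218 + 2 \left(\left(24 + 30 - 240\right) - 77\right)^{3} + 405 \left(\left(24 + 30 - 240\right) - 77\right)^{2}\right)} = \frac{1}{59198 + \left(218 + 2 \left(-186 - 77\right)^{3} + 405 \left(-186 - 77\right)^{2}\right)} = \frac{1}{59198 + \left(218 + 2 \left(-263\right)^{3} + 405 \left(-263\right)^{2}\right)} = \frac{1}{59198 + \left(218 + 2 \left(-18191447\right) + 405 \cdot 69169\right)} = \frac{1}{59198 + \left(218 - 36382894 + 28013445\right)} = \frac{1}{59198 - 8369231} = \frac{1}{-8310033} = - \frac{1}{8310033}$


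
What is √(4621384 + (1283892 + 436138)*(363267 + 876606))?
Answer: √2132623377574 ≈ 1.4604e+6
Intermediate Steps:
√(4621384 + (1283892 + 436138)*(363267 + 876606)) = √(4621384 + 1720030*1239873) = √(4621384 + 2132618756190) = √2132623377574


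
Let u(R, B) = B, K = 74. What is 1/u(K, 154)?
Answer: 1/154 ≈ 0.0064935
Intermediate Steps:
1/u(K, 154) = 1/154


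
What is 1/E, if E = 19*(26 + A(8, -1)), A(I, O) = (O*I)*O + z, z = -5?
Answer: 1/551 ≈ 0.0018149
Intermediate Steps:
A(I, O) = -5 + I*O² (A(I, O) = (O*I)*O - 5 = (I*O)*O - 5 = I*O² - 5 = -5 + I*O²)
E = 551 (E = 19*(26 + (-5 + 8*(-1)²)) = 19*(26 + (-5 + 8*1)) = 19*(26 + (-5 + 8)) = 19*(26 + 3) = 19*29 = 551)
1/E = 1/551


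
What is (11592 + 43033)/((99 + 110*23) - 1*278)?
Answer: 54625/2351 ≈ 23.235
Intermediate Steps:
(11592 + 43033)/((99 + 110*23) - 1*278) = 54625/((99 + 2530) - 278) = 54625/(2629 - 278) = 54625/2351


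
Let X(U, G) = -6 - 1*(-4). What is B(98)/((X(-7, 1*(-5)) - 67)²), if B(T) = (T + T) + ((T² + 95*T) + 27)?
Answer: 6379/1587 ≈ 4.0195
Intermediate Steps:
X(U, G) = -2 (X(U, G) = -6 + 4 = -2)
B(T) = 27 + T² + 97*T (B(T) = 2*T + (27 + T² + 95*T) = 27 + T² + 97*T)
B(98)/((X(-7, 1*(-5)) - 67)²) = (27 + 98² + 97*98)/((-2 - 67)²) = (27 + 9604 + 9506)/((-69)²) = 19137/4761 = 19137*(1/4761) = 6379/1587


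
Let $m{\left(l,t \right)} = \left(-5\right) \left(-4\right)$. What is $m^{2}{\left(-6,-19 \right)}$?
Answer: $400$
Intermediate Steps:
$m{\left(l,t \right)} = 20$
$m^{2}{\left(-6,-19 \right)} = 20^{2} = 400$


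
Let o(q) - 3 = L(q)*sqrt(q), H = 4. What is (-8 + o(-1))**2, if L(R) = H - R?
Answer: -50*I ≈ -50.0*I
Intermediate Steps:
L(R) = 4 - R
o(q) = 3 + sqrt(q)*(4 - q) (o(q) = 3 + (4 - q)*sqrt(q) = 3 + sqrt(q)*(4 - q))
(-8 + o(-1))**2 = (-8 + (3 + sqrt(-1)*(4 - 1*(-1))))**2 = (-8 + (3 + I*(4 + 1)))**2 = (-8 + (3 + I*5))**2 = (-8 + (3 + 5*I))**2 = (-5 + 5*I)**2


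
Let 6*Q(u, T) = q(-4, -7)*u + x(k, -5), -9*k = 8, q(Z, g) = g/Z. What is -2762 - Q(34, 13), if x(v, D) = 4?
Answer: -33271/12 ≈ -2772.6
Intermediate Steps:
k = -8/9 (k = -1/9*8 = -8/9 ≈ -0.88889)
Q(u, T) = 2/3 + 7*u/24 (Q(u, T) = ((-7/(-4))*u + 4)/6 = ((-7*(-1/4))*u + 4)/6 = (7*u/4 + 4)/6 = (4 + 7*u/4)/6 = 2/3 + 7*u/24)
-2762 - Q(34, 13) = -2762 - (2/3 + (7/24)*34) = -2762 - (2/3 + 119/12) = -2762 - 1*127/12 = -2762 - 127/12 = -33271/12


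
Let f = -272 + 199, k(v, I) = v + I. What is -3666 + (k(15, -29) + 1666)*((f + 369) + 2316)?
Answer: 4311358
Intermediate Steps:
k(v, I) = I + v
f = -73
-3666 + (k(15, -29) + 1666)*((f + 369) + 2316) = -3666 + ((-29 + 15) + 1666)*((-73 + 369) + 2316) = -3666 + (-14 + 1666)*(296 + 2316) = -3666 + 1652*2612 = -3666 + 4315024 = 4311358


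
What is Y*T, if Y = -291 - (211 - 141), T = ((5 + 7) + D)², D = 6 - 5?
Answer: -61009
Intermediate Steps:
D = 1
T = 169 (T = ((5 + 7) + 1)² = (12 + 1)² = 13² = 169)
Y = -361 (Y = -291 - 1*70 = -291 - 70 = -361)
Y*T = -361*169 = -61009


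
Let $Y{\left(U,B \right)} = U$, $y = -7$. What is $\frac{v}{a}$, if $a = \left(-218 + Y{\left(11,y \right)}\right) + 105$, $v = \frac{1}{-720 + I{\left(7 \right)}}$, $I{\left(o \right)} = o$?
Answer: $\frac{1}{72726} \approx 1.375 \cdot 10^{-5}$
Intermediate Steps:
$v = - \frac{1}{713}$ ($v = \frac{1}{-720 + 7} = \frac{1}{-713} = - \frac{1}{713} \approx -0.0014025$)
$a = -102$ ($a = \left(-218 + 11\right) + 105 = -207 + 105 = -102$)
$\frac{v}{a} = - \frac{1}{713 \left(-102\right)} = \left(- \frac{1}{713}\right) \left(- \frac{1}{102}\right) = \frac{1}{72726}$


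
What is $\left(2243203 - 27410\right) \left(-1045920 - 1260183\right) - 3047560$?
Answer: $-5109849932239$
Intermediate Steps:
$\left(2243203 - 27410\right) \left(-1045920 - 1260183\right) - 3047560 = 2215793 \left(-2306103\right) - 3047560 = -5109846884679 - 3047560 = -5109849932239$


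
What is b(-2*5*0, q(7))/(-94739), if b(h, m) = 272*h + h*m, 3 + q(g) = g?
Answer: 0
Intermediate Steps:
q(g) = -3 + g
b(-2*5*0, q(7))/(-94739) = ((-2*5*0)*(272 + (-3 + 7)))/(-94739) = ((-10*0)*(272 + 4))*(-1/94739) = (0*276)*(-1/94739) = 0*(-1/94739) = 0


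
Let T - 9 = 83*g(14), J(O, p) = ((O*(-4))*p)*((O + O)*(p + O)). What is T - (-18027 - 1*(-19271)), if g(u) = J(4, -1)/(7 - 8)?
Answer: -33107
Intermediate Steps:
J(O, p) = -8*p*O²*(O + p) (J(O, p) = ((-4*O)*p)*((2*O)*(O + p)) = (-4*O*p)*(2*O*(O + p)) = -8*p*O²*(O + p))
g(u) = -384 (g(u) = (-8*(-1)*4²*(4 - 1))/(7 - 8) = -8*(-1)*16*3/(-1) = 384*(-1) = -384)
T = -31863 (T = 9 + 83*(-384) = 9 - 31872 = -31863)
T - (-18027 - 1*(-19271)) = -31863 - (-18027 - 1*(-19271)) = -31863 - (-18027 + 19271) = -31863 - 1*1244 = -31863 - 1244 = -33107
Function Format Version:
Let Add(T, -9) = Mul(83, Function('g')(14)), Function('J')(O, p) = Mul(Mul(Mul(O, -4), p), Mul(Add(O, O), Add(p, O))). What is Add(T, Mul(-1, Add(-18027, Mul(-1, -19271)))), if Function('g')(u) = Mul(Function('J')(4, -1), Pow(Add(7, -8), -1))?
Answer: -33107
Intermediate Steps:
Function('J')(O, p) = Mul(-8, p, Pow(O, 2), Add(O, p)) (Function('J')(O, p) = Mul(Mul(Mul(-4, O), p), Mul(Mul(2, O), Add(O, p))) = Mul(Mul(-4, O, p), Mul(2, O, Add(O, p))) = Mul(-8, p, Pow(O, 2), Add(O, p)))
Function('g')(u) = -384 (Function('g')(u) = Mul(Mul(-8, -1, Pow(4, 2), Add(4, -1)), Pow(Add(7, -8), -1)) = Mul(Mul(-8, -1, 16, 3), Pow(-1, -1)) = Mul(384, -1) = -384)
T = -31863 (T = Add(9, Mul(83, -384)) = Add(9, -31872) = -31863)
Add(T, Mul(-1, Add(-18027, Mul(-1, -19271)))) = Add(-31863, Mul(-1, Add(-18027, Mul(-1, -19271)))) = Add(-31863, Mul(-1, Add(-18027, 19271))) = Add(-31863, Mul(-1, 1244)) = Add(-31863, -1244) = -33107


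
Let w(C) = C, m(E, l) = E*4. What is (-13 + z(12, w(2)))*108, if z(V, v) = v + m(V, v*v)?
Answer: 3996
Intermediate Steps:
m(E, l) = 4*E
z(V, v) = v + 4*V
(-13 + z(12, w(2)))*108 = (-13 + (2 + 4*12))*108 = (-13 + (2 + 48))*108 = (-13 + 50)*108 = 37*108 = 3996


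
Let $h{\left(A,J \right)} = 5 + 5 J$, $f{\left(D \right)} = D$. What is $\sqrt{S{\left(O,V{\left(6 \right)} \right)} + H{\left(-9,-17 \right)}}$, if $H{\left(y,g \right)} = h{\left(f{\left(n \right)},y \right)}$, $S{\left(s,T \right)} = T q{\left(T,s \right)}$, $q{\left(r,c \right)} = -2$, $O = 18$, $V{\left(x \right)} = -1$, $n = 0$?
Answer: $i \sqrt{38} \approx 6.1644 i$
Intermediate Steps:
$S{\left(s,T \right)} = - 2 T$ ($S{\left(s,T \right)} = T \left(-2\right) = - 2 T$)
$H{\left(y,g \right)} = 5 + 5 y$
$\sqrt{S{\left(O,V{\left(6 \right)} \right)} + H{\left(-9,-17 \right)}} = \sqrt{\left(-2\right) \left(-1\right) + \left(5 + 5 \left(-9\right)\right)} = \sqrt{2 + \left(5 - 45\right)} = \sqrt{2 - 40} = \sqrt{-38} = i \sqrt{38}$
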